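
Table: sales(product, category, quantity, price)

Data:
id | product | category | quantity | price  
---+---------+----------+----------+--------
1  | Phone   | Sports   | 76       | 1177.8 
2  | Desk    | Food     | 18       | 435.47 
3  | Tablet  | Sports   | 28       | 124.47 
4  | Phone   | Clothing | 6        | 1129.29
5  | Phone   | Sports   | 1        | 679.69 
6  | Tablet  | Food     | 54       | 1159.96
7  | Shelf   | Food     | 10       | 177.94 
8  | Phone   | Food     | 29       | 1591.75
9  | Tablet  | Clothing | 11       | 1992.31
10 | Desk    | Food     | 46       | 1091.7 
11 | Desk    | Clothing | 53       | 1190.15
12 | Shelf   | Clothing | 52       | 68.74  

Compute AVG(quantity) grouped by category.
SELECT category, AVG(quantity) as result
FROM sales
GROUP BY category

Result:
  Clothing: 30.50
  Food: 31.40
  Sports: 35.00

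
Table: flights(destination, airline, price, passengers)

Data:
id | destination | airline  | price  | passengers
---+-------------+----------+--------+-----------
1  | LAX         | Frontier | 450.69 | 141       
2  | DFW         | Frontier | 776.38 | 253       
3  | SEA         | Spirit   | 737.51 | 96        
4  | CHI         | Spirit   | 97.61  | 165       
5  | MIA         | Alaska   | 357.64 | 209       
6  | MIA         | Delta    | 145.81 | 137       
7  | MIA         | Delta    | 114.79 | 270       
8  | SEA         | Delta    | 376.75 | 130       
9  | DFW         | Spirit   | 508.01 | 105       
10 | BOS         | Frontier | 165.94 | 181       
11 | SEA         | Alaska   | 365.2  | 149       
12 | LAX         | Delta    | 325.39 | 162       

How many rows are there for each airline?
SELECT airline, COUNT(*) as count
FROM flights
GROUP BY airline

Result:
  Alaska: 2
  Delta: 4
  Frontier: 3
  Spirit: 3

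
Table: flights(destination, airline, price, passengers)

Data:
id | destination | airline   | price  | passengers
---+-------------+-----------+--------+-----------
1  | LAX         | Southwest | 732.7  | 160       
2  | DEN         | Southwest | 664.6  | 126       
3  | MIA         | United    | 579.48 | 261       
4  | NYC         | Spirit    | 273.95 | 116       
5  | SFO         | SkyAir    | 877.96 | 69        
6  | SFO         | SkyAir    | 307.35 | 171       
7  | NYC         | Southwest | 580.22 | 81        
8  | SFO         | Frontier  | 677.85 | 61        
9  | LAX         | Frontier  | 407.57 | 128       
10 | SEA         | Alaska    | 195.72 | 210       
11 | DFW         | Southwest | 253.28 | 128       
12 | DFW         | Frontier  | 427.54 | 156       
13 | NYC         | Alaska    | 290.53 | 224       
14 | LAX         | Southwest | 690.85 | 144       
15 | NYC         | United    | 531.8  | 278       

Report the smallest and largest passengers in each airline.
SELECT airline, MIN(passengers), MAX(passengers)
FROM flights
GROUP BY airline

Result:
  Alaska: min=210, max=224
  Frontier: min=61, max=156
  SkyAir: min=69, max=171
  Southwest: min=81, max=160
  Spirit: min=116, max=116
  United: min=261, max=278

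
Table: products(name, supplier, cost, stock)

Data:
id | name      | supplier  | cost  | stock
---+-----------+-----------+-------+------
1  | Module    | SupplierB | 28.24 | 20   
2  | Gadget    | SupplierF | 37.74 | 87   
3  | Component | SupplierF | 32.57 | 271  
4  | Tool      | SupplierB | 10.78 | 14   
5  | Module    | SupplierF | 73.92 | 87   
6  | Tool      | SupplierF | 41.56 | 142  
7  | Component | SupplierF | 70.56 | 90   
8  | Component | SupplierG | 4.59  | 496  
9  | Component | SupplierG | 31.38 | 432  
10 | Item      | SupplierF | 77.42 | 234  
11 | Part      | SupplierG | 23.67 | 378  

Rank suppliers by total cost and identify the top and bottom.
SELECT supplier, SUM(cost)
FROM products
GROUP BY supplier
ORDER BY SUM(cost)

All groups:
  SupplierB: 39.02
  SupplierG: 59.64
  SupplierF: 333.77

Highest: SupplierF (333.77)
Lowest: SupplierB (39.02)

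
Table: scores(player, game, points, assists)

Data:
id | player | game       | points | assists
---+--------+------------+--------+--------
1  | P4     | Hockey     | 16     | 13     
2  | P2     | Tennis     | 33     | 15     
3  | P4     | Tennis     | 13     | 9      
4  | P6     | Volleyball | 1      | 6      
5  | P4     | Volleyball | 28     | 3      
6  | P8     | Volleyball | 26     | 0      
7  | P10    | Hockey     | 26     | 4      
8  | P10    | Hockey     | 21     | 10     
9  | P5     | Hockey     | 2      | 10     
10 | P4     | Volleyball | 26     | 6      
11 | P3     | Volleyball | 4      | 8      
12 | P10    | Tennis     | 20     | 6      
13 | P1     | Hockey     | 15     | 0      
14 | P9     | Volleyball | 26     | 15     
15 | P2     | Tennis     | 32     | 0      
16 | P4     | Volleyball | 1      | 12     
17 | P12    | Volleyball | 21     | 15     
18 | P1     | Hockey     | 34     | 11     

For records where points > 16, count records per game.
SELECT game, COUNT(*)
FROM scores
WHERE points > 16
GROUP BY game

Note: WHERE filters rows before grouping.

Result:
  Hockey: 3
  Tennis: 3
  Volleyball: 5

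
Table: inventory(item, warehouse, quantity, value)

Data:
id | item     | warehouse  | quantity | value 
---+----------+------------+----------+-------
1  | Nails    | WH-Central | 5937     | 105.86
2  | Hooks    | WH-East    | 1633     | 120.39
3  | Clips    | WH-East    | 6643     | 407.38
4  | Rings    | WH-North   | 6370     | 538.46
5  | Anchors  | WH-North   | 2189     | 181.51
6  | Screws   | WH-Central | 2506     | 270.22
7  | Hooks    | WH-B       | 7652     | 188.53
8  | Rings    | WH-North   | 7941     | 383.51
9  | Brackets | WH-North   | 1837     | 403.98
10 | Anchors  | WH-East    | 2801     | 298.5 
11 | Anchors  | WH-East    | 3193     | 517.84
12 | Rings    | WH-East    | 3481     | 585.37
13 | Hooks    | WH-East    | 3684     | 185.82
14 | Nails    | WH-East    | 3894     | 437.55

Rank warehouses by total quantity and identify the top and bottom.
SELECT warehouse, SUM(quantity)
FROM inventory
GROUP BY warehouse
ORDER BY SUM(quantity)

All groups:
  WH-B: 7652
  WH-Central: 8443
  WH-North: 18337
  WH-East: 25329

Highest: WH-East (25329)
Lowest: WH-B (7652)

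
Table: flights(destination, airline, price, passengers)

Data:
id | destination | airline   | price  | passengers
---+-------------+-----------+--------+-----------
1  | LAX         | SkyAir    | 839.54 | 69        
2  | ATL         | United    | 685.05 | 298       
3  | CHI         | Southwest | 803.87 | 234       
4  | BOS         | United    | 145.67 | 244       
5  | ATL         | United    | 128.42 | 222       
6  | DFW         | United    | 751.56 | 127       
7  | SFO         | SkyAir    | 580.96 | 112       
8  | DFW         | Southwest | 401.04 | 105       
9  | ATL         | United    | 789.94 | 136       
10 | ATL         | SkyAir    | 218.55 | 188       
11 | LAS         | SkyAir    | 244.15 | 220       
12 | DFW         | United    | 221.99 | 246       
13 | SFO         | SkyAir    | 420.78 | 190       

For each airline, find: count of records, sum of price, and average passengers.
SELECT airline,
       COUNT(*) as cnt,
       SUM(price) as total_price,
       AVG(passengers) as avg_passengers
FROM flights
GROUP BY airline

Result:
  SkyAir: 5 records, 2303.98 total price, 155.80 avg passengers
  Southwest: 2 records, 1204.91 total price, 169.50 avg passengers
  United: 6 records, 2722.63 total price, 212.17 avg passengers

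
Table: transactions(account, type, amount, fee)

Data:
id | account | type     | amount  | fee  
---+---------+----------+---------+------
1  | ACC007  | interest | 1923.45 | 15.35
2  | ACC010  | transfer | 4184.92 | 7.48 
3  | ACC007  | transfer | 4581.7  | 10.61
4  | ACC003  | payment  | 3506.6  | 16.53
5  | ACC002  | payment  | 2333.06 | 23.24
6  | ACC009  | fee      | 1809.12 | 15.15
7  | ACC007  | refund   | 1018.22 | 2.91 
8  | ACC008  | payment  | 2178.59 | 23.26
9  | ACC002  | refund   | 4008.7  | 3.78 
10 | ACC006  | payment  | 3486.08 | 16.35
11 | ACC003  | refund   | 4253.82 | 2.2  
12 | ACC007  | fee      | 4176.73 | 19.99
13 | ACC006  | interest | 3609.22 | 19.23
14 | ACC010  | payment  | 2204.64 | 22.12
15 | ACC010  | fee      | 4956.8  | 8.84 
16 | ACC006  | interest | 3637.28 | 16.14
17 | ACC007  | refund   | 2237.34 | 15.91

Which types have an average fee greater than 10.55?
SELECT type, AVG(fee)
FROM transactions
GROUP BY type
HAVING AVG(fee) > 10.55

Result:
  fee: avg=14.66
  interest: avg=16.91
  payment: avg=20.30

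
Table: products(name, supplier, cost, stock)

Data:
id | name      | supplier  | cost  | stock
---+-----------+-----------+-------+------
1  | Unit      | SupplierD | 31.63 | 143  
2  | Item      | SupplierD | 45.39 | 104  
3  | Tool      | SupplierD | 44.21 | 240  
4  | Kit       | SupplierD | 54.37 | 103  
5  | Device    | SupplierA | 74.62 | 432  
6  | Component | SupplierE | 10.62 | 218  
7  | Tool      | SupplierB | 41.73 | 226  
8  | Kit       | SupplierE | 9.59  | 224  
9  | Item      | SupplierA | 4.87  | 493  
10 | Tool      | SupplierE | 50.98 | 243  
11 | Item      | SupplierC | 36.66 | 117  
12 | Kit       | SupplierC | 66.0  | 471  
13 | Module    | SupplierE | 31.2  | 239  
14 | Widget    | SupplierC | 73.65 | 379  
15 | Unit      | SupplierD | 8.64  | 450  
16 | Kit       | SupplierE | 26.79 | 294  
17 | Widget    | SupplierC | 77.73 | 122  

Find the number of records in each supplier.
SELECT supplier, COUNT(*) as count
FROM products
GROUP BY supplier

Result:
  SupplierA: 2
  SupplierB: 1
  SupplierC: 4
  SupplierD: 5
  SupplierE: 5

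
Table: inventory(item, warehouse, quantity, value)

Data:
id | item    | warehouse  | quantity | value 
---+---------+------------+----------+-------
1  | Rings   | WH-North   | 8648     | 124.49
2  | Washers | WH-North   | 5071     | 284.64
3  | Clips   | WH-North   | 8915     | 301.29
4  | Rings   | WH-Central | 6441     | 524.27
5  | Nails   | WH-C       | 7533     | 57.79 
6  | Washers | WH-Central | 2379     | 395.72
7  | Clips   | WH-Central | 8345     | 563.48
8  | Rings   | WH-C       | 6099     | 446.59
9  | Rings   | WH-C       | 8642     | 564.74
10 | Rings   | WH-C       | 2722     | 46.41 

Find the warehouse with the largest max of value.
SELECT warehouse, MAX(value) as val
FROM inventory
GROUP BY warehouse
ORDER BY val DESC
LIMIT 1

Result: WH-C with max(value) = 564.74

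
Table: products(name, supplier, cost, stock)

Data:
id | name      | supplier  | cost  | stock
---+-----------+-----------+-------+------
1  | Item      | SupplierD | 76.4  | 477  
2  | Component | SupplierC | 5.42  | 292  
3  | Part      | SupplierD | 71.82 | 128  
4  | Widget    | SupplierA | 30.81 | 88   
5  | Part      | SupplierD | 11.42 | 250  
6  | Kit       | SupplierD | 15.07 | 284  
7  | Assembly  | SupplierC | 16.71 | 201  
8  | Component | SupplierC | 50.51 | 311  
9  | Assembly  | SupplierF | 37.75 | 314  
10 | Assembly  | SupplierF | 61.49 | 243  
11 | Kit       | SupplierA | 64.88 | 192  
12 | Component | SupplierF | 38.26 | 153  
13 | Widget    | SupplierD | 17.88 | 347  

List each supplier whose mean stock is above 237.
SELECT supplier, AVG(stock)
FROM products
GROUP BY supplier
HAVING AVG(stock) > 237

Result:
  SupplierC: avg=268.00
  SupplierD: avg=297.20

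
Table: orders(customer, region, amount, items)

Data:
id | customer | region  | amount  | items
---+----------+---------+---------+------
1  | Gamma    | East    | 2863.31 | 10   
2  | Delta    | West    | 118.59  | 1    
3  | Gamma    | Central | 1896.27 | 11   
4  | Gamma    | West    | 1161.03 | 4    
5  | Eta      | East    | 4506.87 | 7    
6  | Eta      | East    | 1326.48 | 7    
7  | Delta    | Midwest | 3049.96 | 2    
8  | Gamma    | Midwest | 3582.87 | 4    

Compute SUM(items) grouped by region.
SELECT region, SUM(items) as result
FROM orders
GROUP BY region

Result:
  Central: 11
  East: 24
  Midwest: 6
  West: 5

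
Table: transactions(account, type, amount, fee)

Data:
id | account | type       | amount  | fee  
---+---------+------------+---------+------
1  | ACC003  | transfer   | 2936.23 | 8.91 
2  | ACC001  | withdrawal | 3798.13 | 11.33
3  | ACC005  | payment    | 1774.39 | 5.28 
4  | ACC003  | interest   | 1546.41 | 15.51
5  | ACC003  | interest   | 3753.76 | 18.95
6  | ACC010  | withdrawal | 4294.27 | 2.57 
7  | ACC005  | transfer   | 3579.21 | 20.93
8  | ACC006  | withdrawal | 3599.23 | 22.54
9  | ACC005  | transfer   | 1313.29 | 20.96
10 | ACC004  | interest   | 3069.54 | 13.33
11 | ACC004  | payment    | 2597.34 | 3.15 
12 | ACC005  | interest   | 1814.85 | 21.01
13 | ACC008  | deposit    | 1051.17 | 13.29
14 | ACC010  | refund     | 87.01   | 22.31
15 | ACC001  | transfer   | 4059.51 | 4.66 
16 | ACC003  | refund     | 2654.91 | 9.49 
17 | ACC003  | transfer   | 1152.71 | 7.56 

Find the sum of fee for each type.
SELECT type, SUM(fee) as result
FROM transactions
GROUP BY type

Result:
  deposit: 13.29
  interest: 68.80
  payment: 8.43
  refund: 31.80
  transfer: 63.02
  withdrawal: 36.44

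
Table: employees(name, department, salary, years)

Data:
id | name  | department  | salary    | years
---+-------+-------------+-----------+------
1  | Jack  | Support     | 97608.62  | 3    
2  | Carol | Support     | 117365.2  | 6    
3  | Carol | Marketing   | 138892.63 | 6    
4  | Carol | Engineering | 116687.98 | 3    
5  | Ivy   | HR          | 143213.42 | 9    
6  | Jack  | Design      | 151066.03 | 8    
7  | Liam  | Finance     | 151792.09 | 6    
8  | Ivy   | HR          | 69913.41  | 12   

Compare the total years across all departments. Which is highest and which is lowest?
SELECT department, SUM(years)
FROM employees
GROUP BY department
ORDER BY SUM(years)

All groups:
  Engineering: 3
  Finance: 6
  Marketing: 6
  Design: 8
  Support: 9
  HR: 21

Highest: HR (21)
Lowest: Engineering (3)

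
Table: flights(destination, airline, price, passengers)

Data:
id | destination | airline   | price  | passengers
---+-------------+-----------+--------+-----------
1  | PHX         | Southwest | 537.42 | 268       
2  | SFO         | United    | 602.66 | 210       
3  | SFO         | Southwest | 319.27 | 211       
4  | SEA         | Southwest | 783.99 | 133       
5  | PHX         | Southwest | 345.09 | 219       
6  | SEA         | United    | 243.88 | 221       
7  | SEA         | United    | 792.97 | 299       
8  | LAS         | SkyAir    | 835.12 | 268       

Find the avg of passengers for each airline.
SELECT airline, AVG(passengers) as result
FROM flights
GROUP BY airline

Result:
  SkyAir: 268.00
  Southwest: 207.75
  United: 243.33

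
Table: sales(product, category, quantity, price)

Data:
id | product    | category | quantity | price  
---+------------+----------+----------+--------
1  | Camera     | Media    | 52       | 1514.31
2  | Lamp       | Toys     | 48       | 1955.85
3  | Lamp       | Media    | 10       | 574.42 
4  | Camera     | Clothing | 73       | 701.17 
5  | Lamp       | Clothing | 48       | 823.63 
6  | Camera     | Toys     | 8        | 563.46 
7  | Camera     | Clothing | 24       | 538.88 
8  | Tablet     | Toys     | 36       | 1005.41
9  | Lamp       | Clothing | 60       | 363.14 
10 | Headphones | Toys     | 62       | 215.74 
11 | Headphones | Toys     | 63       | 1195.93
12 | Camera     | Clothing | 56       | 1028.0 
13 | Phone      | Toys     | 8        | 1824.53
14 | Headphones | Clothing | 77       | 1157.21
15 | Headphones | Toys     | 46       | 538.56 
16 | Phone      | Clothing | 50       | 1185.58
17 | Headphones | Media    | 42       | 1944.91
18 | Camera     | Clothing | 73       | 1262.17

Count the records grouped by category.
SELECT category, COUNT(*) as count
FROM sales
GROUP BY category

Result:
  Clothing: 8
  Media: 3
  Toys: 7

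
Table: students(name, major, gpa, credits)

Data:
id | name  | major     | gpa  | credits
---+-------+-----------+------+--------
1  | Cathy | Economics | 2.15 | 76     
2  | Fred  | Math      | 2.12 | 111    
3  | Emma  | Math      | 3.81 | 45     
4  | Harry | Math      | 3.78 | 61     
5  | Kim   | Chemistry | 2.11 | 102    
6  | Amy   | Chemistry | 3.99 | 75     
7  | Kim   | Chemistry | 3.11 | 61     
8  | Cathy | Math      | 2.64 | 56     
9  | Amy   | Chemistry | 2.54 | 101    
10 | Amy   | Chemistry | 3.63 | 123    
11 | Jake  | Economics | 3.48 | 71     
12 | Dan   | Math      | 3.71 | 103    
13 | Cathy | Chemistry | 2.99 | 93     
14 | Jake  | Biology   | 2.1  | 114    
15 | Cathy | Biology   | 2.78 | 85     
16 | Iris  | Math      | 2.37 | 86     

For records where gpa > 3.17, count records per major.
SELECT major, COUNT(*)
FROM students
WHERE gpa > 3.17
GROUP BY major

Note: WHERE filters rows before grouping.

Result:
  Chemistry: 2
  Economics: 1
  Math: 3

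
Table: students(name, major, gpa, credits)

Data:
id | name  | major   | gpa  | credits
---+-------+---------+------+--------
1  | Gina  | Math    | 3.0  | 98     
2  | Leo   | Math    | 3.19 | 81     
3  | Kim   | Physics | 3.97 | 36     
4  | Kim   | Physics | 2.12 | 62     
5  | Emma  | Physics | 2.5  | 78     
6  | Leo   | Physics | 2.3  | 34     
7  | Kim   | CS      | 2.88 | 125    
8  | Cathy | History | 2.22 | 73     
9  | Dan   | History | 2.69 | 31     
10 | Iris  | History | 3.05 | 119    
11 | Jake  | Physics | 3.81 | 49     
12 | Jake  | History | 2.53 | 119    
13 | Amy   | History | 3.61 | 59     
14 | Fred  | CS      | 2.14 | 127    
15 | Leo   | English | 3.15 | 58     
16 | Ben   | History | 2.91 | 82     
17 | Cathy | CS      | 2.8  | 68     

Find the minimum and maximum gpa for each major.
SELECT major, MIN(gpa), MAX(gpa)
FROM students
GROUP BY major

Result:
  CS: min=2.14, max=2.88
  English: min=3.15, max=3.15
  History: min=2.22, max=3.61
  Math: min=3.00, max=3.19
  Physics: min=2.12, max=3.97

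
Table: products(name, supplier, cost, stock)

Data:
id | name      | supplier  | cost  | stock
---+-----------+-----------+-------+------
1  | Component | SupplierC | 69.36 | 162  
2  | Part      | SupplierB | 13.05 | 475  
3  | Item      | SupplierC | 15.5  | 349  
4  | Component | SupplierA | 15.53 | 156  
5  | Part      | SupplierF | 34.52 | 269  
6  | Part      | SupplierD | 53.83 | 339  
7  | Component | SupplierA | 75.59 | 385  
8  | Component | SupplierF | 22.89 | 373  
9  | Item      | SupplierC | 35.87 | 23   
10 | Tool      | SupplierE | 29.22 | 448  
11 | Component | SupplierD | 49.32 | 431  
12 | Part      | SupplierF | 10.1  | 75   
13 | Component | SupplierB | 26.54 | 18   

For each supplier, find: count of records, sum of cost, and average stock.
SELECT supplier,
       COUNT(*) as cnt,
       SUM(cost) as total_cost,
       AVG(stock) as avg_stock
FROM products
GROUP BY supplier

Result:
  SupplierA: 2 records, 91.12 total cost, 270.50 avg stock
  SupplierB: 2 records, 39.59 total cost, 246.50 avg stock
  SupplierC: 3 records, 120.73 total cost, 178.00 avg stock
  SupplierD: 2 records, 103.15 total cost, 385.00 avg stock
  SupplierE: 1 records, 29.22 total cost, 448.00 avg stock
  SupplierF: 3 records, 67.51 total cost, 239.00 avg stock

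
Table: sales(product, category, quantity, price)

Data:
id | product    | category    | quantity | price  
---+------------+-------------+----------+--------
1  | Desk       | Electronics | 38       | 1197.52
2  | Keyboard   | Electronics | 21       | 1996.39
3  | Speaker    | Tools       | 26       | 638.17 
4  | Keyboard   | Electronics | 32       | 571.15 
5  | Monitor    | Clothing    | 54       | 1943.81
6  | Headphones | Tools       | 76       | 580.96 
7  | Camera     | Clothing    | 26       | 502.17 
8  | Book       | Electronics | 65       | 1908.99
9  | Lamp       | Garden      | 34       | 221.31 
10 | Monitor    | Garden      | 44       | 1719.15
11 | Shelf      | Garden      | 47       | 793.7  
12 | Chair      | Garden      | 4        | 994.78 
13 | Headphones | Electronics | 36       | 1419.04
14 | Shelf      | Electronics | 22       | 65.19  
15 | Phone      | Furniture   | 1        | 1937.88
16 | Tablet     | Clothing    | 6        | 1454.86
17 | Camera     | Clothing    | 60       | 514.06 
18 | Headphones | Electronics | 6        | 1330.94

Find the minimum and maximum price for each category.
SELECT category, MIN(price), MAX(price)
FROM sales
GROUP BY category

Result:
  Clothing: min=502.17, max=1943.81
  Electronics: min=65.19, max=1996.39
  Furniture: min=1937.88, max=1937.88
  Garden: min=221.31, max=1719.15
  Tools: min=580.96, max=638.17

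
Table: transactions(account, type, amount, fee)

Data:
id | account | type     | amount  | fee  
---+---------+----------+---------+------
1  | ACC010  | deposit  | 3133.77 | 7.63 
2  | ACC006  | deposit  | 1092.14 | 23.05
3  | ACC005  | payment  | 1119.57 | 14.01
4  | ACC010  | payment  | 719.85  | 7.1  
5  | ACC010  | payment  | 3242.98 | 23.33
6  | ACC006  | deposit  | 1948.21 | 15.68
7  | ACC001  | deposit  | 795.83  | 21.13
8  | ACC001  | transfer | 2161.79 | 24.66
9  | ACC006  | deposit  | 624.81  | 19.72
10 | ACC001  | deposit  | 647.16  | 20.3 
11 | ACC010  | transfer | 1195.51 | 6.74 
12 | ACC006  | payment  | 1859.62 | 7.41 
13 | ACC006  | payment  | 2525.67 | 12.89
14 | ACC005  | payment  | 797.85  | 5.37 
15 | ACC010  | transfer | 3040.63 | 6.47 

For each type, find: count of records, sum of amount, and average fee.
SELECT type,
       COUNT(*) as cnt,
       SUM(amount) as total_amount,
       AVG(fee) as avg_fee
FROM transactions
GROUP BY type

Result:
  deposit: 6 records, 8241.92 total amount, 17.92 avg fee
  payment: 6 records, 10265.54 total amount, 11.69 avg fee
  transfer: 3 records, 6397.93 total amount, 12.62 avg fee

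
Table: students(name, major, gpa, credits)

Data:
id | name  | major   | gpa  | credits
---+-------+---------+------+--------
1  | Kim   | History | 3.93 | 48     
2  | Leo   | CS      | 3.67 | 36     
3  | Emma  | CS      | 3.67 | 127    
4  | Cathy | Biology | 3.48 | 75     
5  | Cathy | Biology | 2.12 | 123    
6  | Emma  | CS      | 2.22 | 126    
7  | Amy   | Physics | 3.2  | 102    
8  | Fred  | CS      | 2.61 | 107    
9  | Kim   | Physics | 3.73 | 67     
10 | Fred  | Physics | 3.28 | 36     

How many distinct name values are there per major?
SELECT major, COUNT(DISTINCT name)
FROM students
GROUP BY major

Result:
  Biology: 1 distinct
  CS: 3 distinct
  History: 1 distinct
  Physics: 3 distinct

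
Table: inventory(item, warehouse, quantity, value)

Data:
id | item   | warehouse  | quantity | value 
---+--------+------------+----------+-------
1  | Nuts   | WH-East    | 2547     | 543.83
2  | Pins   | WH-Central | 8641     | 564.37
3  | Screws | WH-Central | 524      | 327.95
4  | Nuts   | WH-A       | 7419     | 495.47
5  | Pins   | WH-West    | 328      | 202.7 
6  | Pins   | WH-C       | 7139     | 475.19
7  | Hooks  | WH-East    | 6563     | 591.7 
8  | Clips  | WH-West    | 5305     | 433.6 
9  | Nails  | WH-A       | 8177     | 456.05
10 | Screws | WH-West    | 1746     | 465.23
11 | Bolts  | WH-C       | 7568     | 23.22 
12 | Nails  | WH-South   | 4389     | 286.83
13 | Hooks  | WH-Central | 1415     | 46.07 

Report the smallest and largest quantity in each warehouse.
SELECT warehouse, MIN(quantity), MAX(quantity)
FROM inventory
GROUP BY warehouse

Result:
  WH-A: min=7419, max=8177
  WH-C: min=7139, max=7568
  WH-Central: min=524, max=8641
  WH-East: min=2547, max=6563
  WH-South: min=4389, max=4389
  WH-West: min=328, max=5305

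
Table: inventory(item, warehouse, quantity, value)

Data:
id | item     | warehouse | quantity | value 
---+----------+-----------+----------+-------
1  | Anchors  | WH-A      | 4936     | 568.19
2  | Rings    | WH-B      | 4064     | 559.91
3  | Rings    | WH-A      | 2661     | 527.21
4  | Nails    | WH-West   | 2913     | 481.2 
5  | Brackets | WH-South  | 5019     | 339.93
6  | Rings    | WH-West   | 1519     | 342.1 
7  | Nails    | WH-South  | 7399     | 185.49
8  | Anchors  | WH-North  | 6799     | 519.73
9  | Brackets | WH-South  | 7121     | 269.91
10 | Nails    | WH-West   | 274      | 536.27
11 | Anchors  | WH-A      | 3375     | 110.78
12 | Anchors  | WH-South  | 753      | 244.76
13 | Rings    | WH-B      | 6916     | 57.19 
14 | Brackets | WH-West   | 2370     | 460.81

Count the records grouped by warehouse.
SELECT warehouse, COUNT(*) as count
FROM inventory
GROUP BY warehouse

Result:
  WH-A: 3
  WH-B: 2
  WH-North: 1
  WH-South: 4
  WH-West: 4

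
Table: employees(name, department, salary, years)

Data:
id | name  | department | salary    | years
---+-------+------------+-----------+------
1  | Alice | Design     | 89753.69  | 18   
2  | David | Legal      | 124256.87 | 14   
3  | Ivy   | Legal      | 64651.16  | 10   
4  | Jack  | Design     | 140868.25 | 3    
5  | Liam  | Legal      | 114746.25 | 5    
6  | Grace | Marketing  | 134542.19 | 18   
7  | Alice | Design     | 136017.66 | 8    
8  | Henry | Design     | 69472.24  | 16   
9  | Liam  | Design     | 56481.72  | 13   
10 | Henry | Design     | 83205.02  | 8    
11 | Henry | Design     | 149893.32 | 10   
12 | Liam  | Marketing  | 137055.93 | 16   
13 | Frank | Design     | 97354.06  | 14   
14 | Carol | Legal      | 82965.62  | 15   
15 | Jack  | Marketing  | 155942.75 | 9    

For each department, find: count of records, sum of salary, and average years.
SELECT department,
       COUNT(*) as cnt,
       SUM(salary) as total_salary,
       AVG(years) as avg_years
FROM employees
GROUP BY department

Result:
  Design: 8 records, 823045.96 total salary, 11.25 avg years
  Legal: 4 records, 386619.90 total salary, 11.00 avg years
  Marketing: 3 records, 427540.87 total salary, 14.33 avg years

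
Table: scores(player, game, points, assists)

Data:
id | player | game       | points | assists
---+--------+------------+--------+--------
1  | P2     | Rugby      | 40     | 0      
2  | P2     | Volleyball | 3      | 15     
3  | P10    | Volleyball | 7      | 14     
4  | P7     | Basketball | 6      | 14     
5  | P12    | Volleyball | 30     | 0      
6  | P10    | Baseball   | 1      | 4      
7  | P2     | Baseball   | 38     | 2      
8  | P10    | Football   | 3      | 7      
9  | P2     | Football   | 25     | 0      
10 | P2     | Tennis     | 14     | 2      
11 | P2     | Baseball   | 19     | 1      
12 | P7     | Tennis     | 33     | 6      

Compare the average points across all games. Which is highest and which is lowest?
SELECT game, AVG(points)
FROM scores
GROUP BY game
ORDER BY AVG(points)

All groups:
  Basketball: 6.00
  Volleyball: 13.33
  Football: 14.00
  Baseball: 19.33
  Tennis: 23.50
  Rugby: 40.00

Highest: Rugby (40.00)
Lowest: Basketball (6.00)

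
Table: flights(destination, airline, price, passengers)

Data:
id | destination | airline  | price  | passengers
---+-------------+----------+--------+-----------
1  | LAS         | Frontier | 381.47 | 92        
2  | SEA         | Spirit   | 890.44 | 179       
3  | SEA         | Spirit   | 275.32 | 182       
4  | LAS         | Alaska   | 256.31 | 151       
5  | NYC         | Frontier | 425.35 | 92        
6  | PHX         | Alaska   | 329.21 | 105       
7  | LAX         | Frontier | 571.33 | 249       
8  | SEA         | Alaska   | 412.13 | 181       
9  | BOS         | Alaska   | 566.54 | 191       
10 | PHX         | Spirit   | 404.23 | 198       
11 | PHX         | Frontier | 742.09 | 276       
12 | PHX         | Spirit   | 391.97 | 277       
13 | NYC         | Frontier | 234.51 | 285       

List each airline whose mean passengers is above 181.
SELECT airline, AVG(passengers)
FROM flights
GROUP BY airline
HAVING AVG(passengers) > 181

Result:
  Frontier: avg=198.80
  Spirit: avg=209.00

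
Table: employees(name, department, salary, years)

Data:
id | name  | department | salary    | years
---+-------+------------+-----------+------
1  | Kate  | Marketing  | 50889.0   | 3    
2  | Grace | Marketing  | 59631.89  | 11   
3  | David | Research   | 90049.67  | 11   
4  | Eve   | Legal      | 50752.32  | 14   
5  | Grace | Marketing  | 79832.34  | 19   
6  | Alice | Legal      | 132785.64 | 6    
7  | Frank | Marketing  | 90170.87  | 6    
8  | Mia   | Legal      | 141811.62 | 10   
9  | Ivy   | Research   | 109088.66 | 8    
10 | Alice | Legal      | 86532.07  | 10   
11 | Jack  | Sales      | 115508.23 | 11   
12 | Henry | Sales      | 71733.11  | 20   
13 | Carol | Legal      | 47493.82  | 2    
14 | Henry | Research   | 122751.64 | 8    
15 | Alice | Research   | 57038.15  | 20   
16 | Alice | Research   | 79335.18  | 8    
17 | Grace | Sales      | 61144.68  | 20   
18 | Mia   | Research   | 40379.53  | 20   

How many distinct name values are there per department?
SELECT department, COUNT(DISTINCT name)
FROM employees
GROUP BY department

Result:
  Legal: 4 distinct
  Marketing: 3 distinct
  Research: 5 distinct
  Sales: 3 distinct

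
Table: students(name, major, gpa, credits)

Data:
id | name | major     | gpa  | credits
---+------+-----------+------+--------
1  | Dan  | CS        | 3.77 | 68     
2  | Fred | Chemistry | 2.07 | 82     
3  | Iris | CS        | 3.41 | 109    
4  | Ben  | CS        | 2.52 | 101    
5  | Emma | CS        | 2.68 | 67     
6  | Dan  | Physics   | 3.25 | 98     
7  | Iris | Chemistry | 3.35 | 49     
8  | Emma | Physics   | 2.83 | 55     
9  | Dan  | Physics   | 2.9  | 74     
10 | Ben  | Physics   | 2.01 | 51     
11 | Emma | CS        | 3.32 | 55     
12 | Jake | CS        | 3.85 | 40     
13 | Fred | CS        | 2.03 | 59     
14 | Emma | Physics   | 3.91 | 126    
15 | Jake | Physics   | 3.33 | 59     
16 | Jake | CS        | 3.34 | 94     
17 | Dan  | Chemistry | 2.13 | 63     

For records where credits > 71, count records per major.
SELECT major, COUNT(*)
FROM students
WHERE credits > 71
GROUP BY major

Note: WHERE filters rows before grouping.

Result:
  CS: 3
  Chemistry: 1
  Physics: 3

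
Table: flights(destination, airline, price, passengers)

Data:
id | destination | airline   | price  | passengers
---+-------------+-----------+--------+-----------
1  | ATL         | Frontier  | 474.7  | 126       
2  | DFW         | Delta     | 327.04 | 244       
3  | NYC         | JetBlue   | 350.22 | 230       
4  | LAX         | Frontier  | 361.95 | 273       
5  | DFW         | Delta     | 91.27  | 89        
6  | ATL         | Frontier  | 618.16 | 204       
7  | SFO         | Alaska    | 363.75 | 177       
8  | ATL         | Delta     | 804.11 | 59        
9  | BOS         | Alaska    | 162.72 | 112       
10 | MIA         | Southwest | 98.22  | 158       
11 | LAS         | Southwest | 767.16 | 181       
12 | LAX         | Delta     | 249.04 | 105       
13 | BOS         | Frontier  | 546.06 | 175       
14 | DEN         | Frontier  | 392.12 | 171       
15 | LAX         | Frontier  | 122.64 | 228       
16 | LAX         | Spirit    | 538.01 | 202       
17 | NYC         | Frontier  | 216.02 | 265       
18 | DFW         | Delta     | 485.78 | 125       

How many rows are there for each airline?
SELECT airline, COUNT(*) as count
FROM flights
GROUP BY airline

Result:
  Alaska: 2
  Delta: 5
  Frontier: 7
  JetBlue: 1
  Southwest: 2
  Spirit: 1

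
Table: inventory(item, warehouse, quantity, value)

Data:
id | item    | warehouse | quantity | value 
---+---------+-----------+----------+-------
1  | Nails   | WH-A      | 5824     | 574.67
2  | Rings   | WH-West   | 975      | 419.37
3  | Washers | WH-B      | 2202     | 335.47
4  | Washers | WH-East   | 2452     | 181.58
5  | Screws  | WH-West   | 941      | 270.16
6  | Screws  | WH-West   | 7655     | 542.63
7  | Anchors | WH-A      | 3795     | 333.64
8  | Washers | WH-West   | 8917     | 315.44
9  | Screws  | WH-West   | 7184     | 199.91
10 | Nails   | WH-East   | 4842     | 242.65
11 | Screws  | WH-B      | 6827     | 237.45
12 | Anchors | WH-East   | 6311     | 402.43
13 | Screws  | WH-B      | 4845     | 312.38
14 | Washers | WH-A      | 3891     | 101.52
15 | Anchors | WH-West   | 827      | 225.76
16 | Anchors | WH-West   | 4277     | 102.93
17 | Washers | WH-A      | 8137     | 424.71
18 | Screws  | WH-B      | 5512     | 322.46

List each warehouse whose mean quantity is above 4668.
SELECT warehouse, AVG(quantity)
FROM inventory
GROUP BY warehouse
HAVING AVG(quantity) > 4668

Result:
  WH-A: avg=5411.75
  WH-B: avg=4846.50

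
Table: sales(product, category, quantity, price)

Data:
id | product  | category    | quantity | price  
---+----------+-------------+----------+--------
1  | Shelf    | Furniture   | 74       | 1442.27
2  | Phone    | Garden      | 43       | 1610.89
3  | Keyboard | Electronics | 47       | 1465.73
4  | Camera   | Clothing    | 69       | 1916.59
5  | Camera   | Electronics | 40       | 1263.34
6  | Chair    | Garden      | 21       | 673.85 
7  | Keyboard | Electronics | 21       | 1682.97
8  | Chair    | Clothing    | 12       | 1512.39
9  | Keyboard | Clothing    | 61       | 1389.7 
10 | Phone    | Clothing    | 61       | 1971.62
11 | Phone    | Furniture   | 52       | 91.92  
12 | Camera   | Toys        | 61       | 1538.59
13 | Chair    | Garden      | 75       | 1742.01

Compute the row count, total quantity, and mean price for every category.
SELECT category,
       COUNT(*) as cnt,
       SUM(quantity) as total_quantity,
       AVG(price) as avg_price
FROM sales
GROUP BY category

Result:
  Clothing: 4 records, 203 total quantity, 1697.58 avg price
  Electronics: 3 records, 108 total quantity, 1470.68 avg price
  Furniture: 2 records, 126 total quantity, 767.10 avg price
  Garden: 3 records, 139 total quantity, 1342.25 avg price
  Toys: 1 records, 61 total quantity, 1538.59 avg price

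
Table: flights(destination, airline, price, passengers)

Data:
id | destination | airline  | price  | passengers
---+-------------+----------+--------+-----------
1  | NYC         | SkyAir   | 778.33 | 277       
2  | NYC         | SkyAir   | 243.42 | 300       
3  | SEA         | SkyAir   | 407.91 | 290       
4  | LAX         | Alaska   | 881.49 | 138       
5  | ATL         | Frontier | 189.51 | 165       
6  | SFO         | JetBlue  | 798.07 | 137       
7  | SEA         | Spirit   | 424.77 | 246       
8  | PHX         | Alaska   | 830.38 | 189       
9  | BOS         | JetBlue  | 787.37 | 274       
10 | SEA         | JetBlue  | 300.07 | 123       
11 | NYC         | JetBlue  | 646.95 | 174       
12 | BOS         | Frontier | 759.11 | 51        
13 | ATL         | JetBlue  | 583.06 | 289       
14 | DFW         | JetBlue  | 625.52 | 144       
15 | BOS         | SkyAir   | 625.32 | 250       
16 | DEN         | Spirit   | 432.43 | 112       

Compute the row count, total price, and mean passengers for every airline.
SELECT airline,
       COUNT(*) as cnt,
       SUM(price) as total_price,
       AVG(passengers) as avg_passengers
FROM flights
GROUP BY airline

Result:
  Alaska: 2 records, 1711.87 total price, 163.50 avg passengers
  Frontier: 2 records, 948.62 total price, 108.00 avg passengers
  JetBlue: 6 records, 3741.04 total price, 190.17 avg passengers
  SkyAir: 4 records, 2054.98 total price, 279.25 avg passengers
  Spirit: 2 records, 857.20 total price, 179.00 avg passengers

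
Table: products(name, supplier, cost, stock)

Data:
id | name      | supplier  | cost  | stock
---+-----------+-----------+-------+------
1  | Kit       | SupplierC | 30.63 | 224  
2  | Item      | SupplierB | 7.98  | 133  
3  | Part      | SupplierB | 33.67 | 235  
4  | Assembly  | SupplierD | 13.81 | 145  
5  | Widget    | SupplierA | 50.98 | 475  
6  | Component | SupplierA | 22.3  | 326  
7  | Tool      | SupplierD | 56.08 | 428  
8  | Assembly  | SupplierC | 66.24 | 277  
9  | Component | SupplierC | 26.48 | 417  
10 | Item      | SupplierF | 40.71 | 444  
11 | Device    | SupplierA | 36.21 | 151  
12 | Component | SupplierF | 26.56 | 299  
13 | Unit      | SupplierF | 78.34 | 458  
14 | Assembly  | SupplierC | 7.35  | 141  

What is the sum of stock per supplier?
SELECT supplier, SUM(stock) as result
FROM products
GROUP BY supplier

Result:
  SupplierA: 952
  SupplierB: 368
  SupplierC: 1059
  SupplierD: 573
  SupplierF: 1201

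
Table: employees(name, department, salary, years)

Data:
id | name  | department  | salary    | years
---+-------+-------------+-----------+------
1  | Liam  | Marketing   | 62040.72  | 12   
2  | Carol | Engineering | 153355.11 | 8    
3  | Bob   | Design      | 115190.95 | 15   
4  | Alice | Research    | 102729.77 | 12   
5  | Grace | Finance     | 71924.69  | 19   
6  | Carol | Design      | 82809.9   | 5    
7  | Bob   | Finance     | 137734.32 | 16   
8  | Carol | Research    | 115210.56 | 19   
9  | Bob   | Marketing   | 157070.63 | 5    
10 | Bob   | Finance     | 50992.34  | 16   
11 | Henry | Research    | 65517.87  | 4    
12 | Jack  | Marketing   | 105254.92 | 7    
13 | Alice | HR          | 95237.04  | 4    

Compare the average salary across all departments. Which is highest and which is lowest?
SELECT department, AVG(salary)
FROM employees
GROUP BY department
ORDER BY AVG(salary)

All groups:
  Finance: 86883.78
  Research: 94486.07
  HR: 95237.04
  Design: 99000.43
  Marketing: 108122.09
  Engineering: 153355.11

Highest: Engineering (153355.11)
Lowest: Finance (86883.78)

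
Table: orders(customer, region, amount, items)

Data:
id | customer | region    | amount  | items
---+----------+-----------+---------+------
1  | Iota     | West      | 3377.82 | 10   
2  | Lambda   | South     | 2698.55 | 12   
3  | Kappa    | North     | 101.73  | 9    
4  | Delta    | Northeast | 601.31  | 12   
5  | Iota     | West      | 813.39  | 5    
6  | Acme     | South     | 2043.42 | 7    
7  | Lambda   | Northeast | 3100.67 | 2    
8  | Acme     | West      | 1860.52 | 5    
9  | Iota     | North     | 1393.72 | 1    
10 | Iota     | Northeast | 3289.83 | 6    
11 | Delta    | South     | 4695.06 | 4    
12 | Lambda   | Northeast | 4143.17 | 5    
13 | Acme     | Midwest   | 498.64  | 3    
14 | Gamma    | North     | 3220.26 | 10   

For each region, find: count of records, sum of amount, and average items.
SELECT region,
       COUNT(*) as cnt,
       SUM(amount) as total_amount,
       AVG(items) as avg_items
FROM orders
GROUP BY region

Result:
  Midwest: 1 records, 498.64 total amount, 3.00 avg items
  North: 3 records, 4715.71 total amount, 6.67 avg items
  Northeast: 4 records, 11134.98 total amount, 6.25 avg items
  South: 3 records, 9437.03 total amount, 7.67 avg items
  West: 3 records, 6051.73 total amount, 6.67 avg items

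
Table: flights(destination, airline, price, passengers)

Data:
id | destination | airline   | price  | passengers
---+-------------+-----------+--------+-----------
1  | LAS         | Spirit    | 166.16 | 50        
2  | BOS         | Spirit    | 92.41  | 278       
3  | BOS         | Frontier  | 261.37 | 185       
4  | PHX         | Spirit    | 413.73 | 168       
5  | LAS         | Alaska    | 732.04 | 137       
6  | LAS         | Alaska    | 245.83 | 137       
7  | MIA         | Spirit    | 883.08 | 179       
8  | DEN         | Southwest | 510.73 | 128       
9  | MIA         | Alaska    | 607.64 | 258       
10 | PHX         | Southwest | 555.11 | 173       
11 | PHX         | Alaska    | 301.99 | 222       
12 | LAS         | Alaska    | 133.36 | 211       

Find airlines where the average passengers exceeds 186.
SELECT airline, AVG(passengers)
FROM flights
GROUP BY airline
HAVING AVG(passengers) > 186

Result:
  Alaska: avg=193.00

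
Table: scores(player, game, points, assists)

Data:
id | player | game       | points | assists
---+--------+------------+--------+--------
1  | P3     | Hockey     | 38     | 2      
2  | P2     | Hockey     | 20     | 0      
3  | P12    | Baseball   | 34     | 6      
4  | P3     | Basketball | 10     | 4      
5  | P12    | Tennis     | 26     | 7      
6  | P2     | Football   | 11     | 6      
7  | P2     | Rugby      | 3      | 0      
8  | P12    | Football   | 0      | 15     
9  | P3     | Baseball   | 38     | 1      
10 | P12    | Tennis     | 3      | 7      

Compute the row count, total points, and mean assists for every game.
SELECT game,
       COUNT(*) as cnt,
       SUM(points) as total_points,
       AVG(assists) as avg_assists
FROM scores
GROUP BY game

Result:
  Baseball: 2 records, 72 total points, 3.50 avg assists
  Basketball: 1 records, 10 total points, 4.00 avg assists
  Football: 2 records, 11 total points, 10.50 avg assists
  Hockey: 2 records, 58 total points, 1.00 avg assists
  Rugby: 1 records, 3 total points, 0.00 avg assists
  Tennis: 2 records, 29 total points, 7.00 avg assists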